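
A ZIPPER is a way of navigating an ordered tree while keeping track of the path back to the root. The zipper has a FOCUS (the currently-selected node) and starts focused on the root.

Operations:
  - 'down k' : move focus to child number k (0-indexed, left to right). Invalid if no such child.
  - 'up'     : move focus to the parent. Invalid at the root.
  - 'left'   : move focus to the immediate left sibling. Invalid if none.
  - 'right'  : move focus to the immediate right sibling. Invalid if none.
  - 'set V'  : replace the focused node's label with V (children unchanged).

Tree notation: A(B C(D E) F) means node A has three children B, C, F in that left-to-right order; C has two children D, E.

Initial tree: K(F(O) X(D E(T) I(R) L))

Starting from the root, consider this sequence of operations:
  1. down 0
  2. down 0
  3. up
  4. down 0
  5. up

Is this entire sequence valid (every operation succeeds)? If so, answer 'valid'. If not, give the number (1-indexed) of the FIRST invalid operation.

Step 1 (down 0): focus=F path=0 depth=1 children=['O'] left=[] right=['X'] parent=K
Step 2 (down 0): focus=O path=0/0 depth=2 children=[] left=[] right=[] parent=F
Step 3 (up): focus=F path=0 depth=1 children=['O'] left=[] right=['X'] parent=K
Step 4 (down 0): focus=O path=0/0 depth=2 children=[] left=[] right=[] parent=F
Step 5 (up): focus=F path=0 depth=1 children=['O'] left=[] right=['X'] parent=K

Answer: valid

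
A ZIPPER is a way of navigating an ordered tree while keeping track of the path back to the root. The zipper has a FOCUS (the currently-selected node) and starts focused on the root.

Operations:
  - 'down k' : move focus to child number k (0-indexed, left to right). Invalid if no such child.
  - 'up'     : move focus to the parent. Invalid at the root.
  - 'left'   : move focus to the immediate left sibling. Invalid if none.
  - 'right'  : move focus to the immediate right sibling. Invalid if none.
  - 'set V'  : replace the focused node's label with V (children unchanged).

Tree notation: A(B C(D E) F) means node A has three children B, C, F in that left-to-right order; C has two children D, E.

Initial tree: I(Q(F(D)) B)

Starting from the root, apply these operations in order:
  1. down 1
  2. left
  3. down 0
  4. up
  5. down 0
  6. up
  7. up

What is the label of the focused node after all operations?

Answer: I

Derivation:
Step 1 (down 1): focus=B path=1 depth=1 children=[] left=['Q'] right=[] parent=I
Step 2 (left): focus=Q path=0 depth=1 children=['F'] left=[] right=['B'] parent=I
Step 3 (down 0): focus=F path=0/0 depth=2 children=['D'] left=[] right=[] parent=Q
Step 4 (up): focus=Q path=0 depth=1 children=['F'] left=[] right=['B'] parent=I
Step 5 (down 0): focus=F path=0/0 depth=2 children=['D'] left=[] right=[] parent=Q
Step 6 (up): focus=Q path=0 depth=1 children=['F'] left=[] right=['B'] parent=I
Step 7 (up): focus=I path=root depth=0 children=['Q', 'B'] (at root)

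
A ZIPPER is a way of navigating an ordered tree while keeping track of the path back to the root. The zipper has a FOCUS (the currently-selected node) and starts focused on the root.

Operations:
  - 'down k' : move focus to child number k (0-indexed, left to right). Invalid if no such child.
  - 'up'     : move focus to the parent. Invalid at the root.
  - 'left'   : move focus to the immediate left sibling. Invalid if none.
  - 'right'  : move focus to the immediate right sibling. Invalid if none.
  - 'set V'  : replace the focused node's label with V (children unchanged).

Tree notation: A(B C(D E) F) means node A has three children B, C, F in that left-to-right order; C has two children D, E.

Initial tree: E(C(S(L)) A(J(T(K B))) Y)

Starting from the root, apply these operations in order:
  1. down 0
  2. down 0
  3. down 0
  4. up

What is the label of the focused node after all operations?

Step 1 (down 0): focus=C path=0 depth=1 children=['S'] left=[] right=['A', 'Y'] parent=E
Step 2 (down 0): focus=S path=0/0 depth=2 children=['L'] left=[] right=[] parent=C
Step 3 (down 0): focus=L path=0/0/0 depth=3 children=[] left=[] right=[] parent=S
Step 4 (up): focus=S path=0/0 depth=2 children=['L'] left=[] right=[] parent=C

Answer: S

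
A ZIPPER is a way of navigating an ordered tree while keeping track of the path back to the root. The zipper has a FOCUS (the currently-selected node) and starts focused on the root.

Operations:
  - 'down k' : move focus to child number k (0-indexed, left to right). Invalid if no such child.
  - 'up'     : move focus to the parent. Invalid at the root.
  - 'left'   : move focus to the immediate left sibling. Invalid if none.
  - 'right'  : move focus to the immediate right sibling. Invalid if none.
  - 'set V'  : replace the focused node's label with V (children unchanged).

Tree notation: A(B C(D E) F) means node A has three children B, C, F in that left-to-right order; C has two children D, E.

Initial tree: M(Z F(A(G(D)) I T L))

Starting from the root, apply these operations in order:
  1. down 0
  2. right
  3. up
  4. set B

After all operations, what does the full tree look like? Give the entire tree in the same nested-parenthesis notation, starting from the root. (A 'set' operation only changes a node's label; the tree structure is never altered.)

Step 1 (down 0): focus=Z path=0 depth=1 children=[] left=[] right=['F'] parent=M
Step 2 (right): focus=F path=1 depth=1 children=['A', 'I', 'T', 'L'] left=['Z'] right=[] parent=M
Step 3 (up): focus=M path=root depth=0 children=['Z', 'F'] (at root)
Step 4 (set B): focus=B path=root depth=0 children=['Z', 'F'] (at root)

Answer: B(Z F(A(G(D)) I T L))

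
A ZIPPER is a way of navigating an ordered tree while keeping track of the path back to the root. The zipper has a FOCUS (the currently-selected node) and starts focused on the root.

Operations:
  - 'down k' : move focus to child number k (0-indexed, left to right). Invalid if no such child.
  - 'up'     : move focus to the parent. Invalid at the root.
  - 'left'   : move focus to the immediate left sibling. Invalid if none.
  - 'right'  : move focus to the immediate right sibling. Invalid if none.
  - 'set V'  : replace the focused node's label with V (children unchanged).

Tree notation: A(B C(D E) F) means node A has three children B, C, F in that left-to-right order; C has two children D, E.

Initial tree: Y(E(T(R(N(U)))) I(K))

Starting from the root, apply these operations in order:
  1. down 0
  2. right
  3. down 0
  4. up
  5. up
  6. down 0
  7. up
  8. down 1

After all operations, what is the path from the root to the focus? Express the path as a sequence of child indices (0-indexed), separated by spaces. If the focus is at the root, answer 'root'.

Answer: 1

Derivation:
Step 1 (down 0): focus=E path=0 depth=1 children=['T'] left=[] right=['I'] parent=Y
Step 2 (right): focus=I path=1 depth=1 children=['K'] left=['E'] right=[] parent=Y
Step 3 (down 0): focus=K path=1/0 depth=2 children=[] left=[] right=[] parent=I
Step 4 (up): focus=I path=1 depth=1 children=['K'] left=['E'] right=[] parent=Y
Step 5 (up): focus=Y path=root depth=0 children=['E', 'I'] (at root)
Step 6 (down 0): focus=E path=0 depth=1 children=['T'] left=[] right=['I'] parent=Y
Step 7 (up): focus=Y path=root depth=0 children=['E', 'I'] (at root)
Step 8 (down 1): focus=I path=1 depth=1 children=['K'] left=['E'] right=[] parent=Y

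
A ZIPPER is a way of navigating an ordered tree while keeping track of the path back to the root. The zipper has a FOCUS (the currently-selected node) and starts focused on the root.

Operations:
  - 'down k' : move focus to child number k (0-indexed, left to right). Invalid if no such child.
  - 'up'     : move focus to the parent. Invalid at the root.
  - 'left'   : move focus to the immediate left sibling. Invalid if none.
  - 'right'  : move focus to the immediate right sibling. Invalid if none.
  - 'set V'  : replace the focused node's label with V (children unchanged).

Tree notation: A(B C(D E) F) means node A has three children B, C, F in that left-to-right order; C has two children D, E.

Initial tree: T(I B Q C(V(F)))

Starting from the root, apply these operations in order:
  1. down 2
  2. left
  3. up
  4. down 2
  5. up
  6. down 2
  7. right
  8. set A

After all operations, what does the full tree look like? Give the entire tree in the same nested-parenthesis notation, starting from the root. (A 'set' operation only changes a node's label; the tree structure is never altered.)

Answer: T(I B Q A(V(F)))

Derivation:
Step 1 (down 2): focus=Q path=2 depth=1 children=[] left=['I', 'B'] right=['C'] parent=T
Step 2 (left): focus=B path=1 depth=1 children=[] left=['I'] right=['Q', 'C'] parent=T
Step 3 (up): focus=T path=root depth=0 children=['I', 'B', 'Q', 'C'] (at root)
Step 4 (down 2): focus=Q path=2 depth=1 children=[] left=['I', 'B'] right=['C'] parent=T
Step 5 (up): focus=T path=root depth=0 children=['I', 'B', 'Q', 'C'] (at root)
Step 6 (down 2): focus=Q path=2 depth=1 children=[] left=['I', 'B'] right=['C'] parent=T
Step 7 (right): focus=C path=3 depth=1 children=['V'] left=['I', 'B', 'Q'] right=[] parent=T
Step 8 (set A): focus=A path=3 depth=1 children=['V'] left=['I', 'B', 'Q'] right=[] parent=T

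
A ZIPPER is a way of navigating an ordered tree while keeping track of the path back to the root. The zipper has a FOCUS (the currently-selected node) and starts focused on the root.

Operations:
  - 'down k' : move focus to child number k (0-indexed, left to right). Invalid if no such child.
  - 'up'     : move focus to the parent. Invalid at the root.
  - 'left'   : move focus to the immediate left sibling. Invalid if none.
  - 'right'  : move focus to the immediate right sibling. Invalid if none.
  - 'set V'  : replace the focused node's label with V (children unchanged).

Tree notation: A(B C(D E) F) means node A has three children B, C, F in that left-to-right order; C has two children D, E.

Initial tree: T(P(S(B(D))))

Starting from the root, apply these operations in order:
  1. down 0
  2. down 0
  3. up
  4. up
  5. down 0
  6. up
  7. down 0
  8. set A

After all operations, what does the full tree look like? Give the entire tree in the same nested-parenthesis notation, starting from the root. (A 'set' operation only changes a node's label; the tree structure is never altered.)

Answer: T(A(S(B(D))))

Derivation:
Step 1 (down 0): focus=P path=0 depth=1 children=['S'] left=[] right=[] parent=T
Step 2 (down 0): focus=S path=0/0 depth=2 children=['B'] left=[] right=[] parent=P
Step 3 (up): focus=P path=0 depth=1 children=['S'] left=[] right=[] parent=T
Step 4 (up): focus=T path=root depth=0 children=['P'] (at root)
Step 5 (down 0): focus=P path=0 depth=1 children=['S'] left=[] right=[] parent=T
Step 6 (up): focus=T path=root depth=0 children=['P'] (at root)
Step 7 (down 0): focus=P path=0 depth=1 children=['S'] left=[] right=[] parent=T
Step 8 (set A): focus=A path=0 depth=1 children=['S'] left=[] right=[] parent=T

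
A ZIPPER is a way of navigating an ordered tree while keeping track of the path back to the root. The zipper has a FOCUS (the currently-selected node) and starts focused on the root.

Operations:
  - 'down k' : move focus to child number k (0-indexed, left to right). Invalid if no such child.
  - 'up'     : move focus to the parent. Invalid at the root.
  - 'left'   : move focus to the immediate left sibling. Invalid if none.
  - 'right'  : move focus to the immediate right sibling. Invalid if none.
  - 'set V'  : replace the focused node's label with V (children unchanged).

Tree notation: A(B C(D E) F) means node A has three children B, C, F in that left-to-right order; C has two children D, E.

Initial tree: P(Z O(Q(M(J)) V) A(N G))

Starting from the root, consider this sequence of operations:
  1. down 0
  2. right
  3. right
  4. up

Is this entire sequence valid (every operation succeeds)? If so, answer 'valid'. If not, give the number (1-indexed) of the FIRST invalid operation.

Answer: valid

Derivation:
Step 1 (down 0): focus=Z path=0 depth=1 children=[] left=[] right=['O', 'A'] parent=P
Step 2 (right): focus=O path=1 depth=1 children=['Q', 'V'] left=['Z'] right=['A'] parent=P
Step 3 (right): focus=A path=2 depth=1 children=['N', 'G'] left=['Z', 'O'] right=[] parent=P
Step 4 (up): focus=P path=root depth=0 children=['Z', 'O', 'A'] (at root)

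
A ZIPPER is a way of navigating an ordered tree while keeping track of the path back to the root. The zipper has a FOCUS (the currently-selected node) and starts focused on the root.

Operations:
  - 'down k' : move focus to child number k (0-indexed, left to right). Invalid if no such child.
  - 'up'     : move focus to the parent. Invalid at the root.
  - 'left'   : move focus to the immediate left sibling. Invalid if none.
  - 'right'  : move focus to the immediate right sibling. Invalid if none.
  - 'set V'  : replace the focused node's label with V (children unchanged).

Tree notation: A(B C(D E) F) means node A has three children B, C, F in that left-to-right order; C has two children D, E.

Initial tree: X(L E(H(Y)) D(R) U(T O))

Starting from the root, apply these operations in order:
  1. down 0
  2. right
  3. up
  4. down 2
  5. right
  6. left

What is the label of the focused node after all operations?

Answer: D

Derivation:
Step 1 (down 0): focus=L path=0 depth=1 children=[] left=[] right=['E', 'D', 'U'] parent=X
Step 2 (right): focus=E path=1 depth=1 children=['H'] left=['L'] right=['D', 'U'] parent=X
Step 3 (up): focus=X path=root depth=0 children=['L', 'E', 'D', 'U'] (at root)
Step 4 (down 2): focus=D path=2 depth=1 children=['R'] left=['L', 'E'] right=['U'] parent=X
Step 5 (right): focus=U path=3 depth=1 children=['T', 'O'] left=['L', 'E', 'D'] right=[] parent=X
Step 6 (left): focus=D path=2 depth=1 children=['R'] left=['L', 'E'] right=['U'] parent=X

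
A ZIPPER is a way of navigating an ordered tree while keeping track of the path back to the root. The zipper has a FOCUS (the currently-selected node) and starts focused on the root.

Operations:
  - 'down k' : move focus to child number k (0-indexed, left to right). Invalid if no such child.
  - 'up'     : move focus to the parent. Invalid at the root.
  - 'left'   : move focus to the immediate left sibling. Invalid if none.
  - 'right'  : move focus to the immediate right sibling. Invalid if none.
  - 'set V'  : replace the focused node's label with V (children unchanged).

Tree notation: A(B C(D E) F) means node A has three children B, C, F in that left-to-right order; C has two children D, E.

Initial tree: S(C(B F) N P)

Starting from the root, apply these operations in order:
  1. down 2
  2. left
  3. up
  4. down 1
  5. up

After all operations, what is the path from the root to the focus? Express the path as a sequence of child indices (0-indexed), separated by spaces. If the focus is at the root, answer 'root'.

Answer: root

Derivation:
Step 1 (down 2): focus=P path=2 depth=1 children=[] left=['C', 'N'] right=[] parent=S
Step 2 (left): focus=N path=1 depth=1 children=[] left=['C'] right=['P'] parent=S
Step 3 (up): focus=S path=root depth=0 children=['C', 'N', 'P'] (at root)
Step 4 (down 1): focus=N path=1 depth=1 children=[] left=['C'] right=['P'] parent=S
Step 5 (up): focus=S path=root depth=0 children=['C', 'N', 'P'] (at root)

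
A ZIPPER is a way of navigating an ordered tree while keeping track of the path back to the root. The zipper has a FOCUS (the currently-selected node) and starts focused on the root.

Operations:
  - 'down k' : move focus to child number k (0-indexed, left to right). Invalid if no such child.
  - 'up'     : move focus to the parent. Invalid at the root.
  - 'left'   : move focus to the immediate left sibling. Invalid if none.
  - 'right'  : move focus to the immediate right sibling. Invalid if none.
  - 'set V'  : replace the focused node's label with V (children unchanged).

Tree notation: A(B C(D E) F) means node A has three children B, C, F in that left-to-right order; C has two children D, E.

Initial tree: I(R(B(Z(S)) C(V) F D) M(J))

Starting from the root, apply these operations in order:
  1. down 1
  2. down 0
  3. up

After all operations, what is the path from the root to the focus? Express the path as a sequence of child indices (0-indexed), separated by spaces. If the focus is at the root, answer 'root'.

Step 1 (down 1): focus=M path=1 depth=1 children=['J'] left=['R'] right=[] parent=I
Step 2 (down 0): focus=J path=1/0 depth=2 children=[] left=[] right=[] parent=M
Step 3 (up): focus=M path=1 depth=1 children=['J'] left=['R'] right=[] parent=I

Answer: 1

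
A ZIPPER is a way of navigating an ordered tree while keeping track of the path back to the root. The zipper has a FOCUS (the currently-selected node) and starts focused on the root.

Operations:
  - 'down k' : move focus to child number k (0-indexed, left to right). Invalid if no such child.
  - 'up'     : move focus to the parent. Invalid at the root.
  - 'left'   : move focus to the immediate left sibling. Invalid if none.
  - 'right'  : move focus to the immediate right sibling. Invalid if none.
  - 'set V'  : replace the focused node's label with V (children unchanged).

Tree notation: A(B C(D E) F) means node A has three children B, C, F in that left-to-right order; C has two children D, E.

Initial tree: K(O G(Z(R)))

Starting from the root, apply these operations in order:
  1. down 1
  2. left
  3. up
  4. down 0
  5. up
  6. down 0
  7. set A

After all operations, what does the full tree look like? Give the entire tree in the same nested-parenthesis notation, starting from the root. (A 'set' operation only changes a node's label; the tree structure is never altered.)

Answer: K(A G(Z(R)))

Derivation:
Step 1 (down 1): focus=G path=1 depth=1 children=['Z'] left=['O'] right=[] parent=K
Step 2 (left): focus=O path=0 depth=1 children=[] left=[] right=['G'] parent=K
Step 3 (up): focus=K path=root depth=0 children=['O', 'G'] (at root)
Step 4 (down 0): focus=O path=0 depth=1 children=[] left=[] right=['G'] parent=K
Step 5 (up): focus=K path=root depth=0 children=['O', 'G'] (at root)
Step 6 (down 0): focus=O path=0 depth=1 children=[] left=[] right=['G'] parent=K
Step 7 (set A): focus=A path=0 depth=1 children=[] left=[] right=['G'] parent=K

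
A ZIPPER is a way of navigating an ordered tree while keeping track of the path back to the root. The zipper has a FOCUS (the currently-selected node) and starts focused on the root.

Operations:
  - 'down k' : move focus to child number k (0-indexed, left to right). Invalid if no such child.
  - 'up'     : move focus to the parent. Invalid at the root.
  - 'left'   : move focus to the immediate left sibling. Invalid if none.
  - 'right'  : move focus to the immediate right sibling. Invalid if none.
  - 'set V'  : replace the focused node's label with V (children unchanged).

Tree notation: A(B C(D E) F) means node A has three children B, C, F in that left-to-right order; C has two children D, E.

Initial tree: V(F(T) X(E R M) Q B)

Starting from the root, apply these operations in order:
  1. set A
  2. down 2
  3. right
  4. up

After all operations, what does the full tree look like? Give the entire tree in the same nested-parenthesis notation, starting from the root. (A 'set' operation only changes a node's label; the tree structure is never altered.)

Answer: A(F(T) X(E R M) Q B)

Derivation:
Step 1 (set A): focus=A path=root depth=0 children=['F', 'X', 'Q', 'B'] (at root)
Step 2 (down 2): focus=Q path=2 depth=1 children=[] left=['F', 'X'] right=['B'] parent=A
Step 3 (right): focus=B path=3 depth=1 children=[] left=['F', 'X', 'Q'] right=[] parent=A
Step 4 (up): focus=A path=root depth=0 children=['F', 'X', 'Q', 'B'] (at root)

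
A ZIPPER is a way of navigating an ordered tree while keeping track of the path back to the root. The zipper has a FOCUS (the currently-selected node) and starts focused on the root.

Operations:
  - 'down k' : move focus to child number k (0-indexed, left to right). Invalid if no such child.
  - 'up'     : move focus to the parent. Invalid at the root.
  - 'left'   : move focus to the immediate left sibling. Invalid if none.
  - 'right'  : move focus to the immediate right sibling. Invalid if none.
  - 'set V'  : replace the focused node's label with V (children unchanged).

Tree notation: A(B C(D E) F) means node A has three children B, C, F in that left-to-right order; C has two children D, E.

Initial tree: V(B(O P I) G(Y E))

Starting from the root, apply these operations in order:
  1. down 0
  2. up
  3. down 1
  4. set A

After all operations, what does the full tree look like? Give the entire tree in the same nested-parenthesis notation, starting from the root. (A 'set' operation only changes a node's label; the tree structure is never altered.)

Answer: V(B(O P I) A(Y E))

Derivation:
Step 1 (down 0): focus=B path=0 depth=1 children=['O', 'P', 'I'] left=[] right=['G'] parent=V
Step 2 (up): focus=V path=root depth=0 children=['B', 'G'] (at root)
Step 3 (down 1): focus=G path=1 depth=1 children=['Y', 'E'] left=['B'] right=[] parent=V
Step 4 (set A): focus=A path=1 depth=1 children=['Y', 'E'] left=['B'] right=[] parent=V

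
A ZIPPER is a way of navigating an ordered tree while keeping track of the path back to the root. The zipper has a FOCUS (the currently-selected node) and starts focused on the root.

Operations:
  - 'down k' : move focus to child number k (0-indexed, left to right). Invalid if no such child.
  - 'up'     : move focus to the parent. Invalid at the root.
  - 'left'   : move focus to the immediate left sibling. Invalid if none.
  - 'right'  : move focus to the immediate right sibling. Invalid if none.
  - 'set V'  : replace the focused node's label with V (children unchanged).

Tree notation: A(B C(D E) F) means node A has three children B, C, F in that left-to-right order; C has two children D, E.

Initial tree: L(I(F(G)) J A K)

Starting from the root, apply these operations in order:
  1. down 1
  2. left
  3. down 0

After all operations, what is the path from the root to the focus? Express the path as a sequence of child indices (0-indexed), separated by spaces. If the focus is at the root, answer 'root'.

Step 1 (down 1): focus=J path=1 depth=1 children=[] left=['I'] right=['A', 'K'] parent=L
Step 2 (left): focus=I path=0 depth=1 children=['F'] left=[] right=['J', 'A', 'K'] parent=L
Step 3 (down 0): focus=F path=0/0 depth=2 children=['G'] left=[] right=[] parent=I

Answer: 0 0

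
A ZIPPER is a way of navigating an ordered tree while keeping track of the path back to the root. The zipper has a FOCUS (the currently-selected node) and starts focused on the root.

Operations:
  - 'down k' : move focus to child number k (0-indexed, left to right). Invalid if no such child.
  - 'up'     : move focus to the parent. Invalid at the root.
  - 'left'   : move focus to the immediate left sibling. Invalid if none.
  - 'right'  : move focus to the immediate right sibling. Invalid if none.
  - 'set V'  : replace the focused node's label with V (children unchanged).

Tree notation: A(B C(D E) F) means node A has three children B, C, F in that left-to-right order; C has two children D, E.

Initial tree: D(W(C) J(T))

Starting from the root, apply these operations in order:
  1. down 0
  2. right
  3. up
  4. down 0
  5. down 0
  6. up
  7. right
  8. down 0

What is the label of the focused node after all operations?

Answer: T

Derivation:
Step 1 (down 0): focus=W path=0 depth=1 children=['C'] left=[] right=['J'] parent=D
Step 2 (right): focus=J path=1 depth=1 children=['T'] left=['W'] right=[] parent=D
Step 3 (up): focus=D path=root depth=0 children=['W', 'J'] (at root)
Step 4 (down 0): focus=W path=0 depth=1 children=['C'] left=[] right=['J'] parent=D
Step 5 (down 0): focus=C path=0/0 depth=2 children=[] left=[] right=[] parent=W
Step 6 (up): focus=W path=0 depth=1 children=['C'] left=[] right=['J'] parent=D
Step 7 (right): focus=J path=1 depth=1 children=['T'] left=['W'] right=[] parent=D
Step 8 (down 0): focus=T path=1/0 depth=2 children=[] left=[] right=[] parent=J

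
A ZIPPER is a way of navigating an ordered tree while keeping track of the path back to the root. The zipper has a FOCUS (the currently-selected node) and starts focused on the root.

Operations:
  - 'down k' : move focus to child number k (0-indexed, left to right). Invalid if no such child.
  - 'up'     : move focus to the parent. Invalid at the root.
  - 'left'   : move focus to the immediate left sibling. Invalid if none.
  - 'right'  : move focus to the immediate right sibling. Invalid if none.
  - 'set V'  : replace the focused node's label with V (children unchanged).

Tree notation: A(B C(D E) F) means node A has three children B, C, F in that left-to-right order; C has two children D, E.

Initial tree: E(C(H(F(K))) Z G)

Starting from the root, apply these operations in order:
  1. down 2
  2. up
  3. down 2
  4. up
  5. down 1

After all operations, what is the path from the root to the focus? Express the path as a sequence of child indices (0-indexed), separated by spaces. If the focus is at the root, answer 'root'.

Step 1 (down 2): focus=G path=2 depth=1 children=[] left=['C', 'Z'] right=[] parent=E
Step 2 (up): focus=E path=root depth=0 children=['C', 'Z', 'G'] (at root)
Step 3 (down 2): focus=G path=2 depth=1 children=[] left=['C', 'Z'] right=[] parent=E
Step 4 (up): focus=E path=root depth=0 children=['C', 'Z', 'G'] (at root)
Step 5 (down 1): focus=Z path=1 depth=1 children=[] left=['C'] right=['G'] parent=E

Answer: 1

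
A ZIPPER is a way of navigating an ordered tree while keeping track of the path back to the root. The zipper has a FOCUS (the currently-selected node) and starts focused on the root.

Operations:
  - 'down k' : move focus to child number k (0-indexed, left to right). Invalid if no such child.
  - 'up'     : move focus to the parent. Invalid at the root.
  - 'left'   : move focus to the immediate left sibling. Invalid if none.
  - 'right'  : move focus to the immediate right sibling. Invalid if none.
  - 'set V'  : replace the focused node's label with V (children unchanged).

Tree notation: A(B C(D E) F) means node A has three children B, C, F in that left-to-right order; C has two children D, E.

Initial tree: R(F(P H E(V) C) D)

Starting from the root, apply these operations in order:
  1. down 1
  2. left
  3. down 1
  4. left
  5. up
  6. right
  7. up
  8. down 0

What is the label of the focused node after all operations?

Answer: F

Derivation:
Step 1 (down 1): focus=D path=1 depth=1 children=[] left=['F'] right=[] parent=R
Step 2 (left): focus=F path=0 depth=1 children=['P', 'H', 'E', 'C'] left=[] right=['D'] parent=R
Step 3 (down 1): focus=H path=0/1 depth=2 children=[] left=['P'] right=['E', 'C'] parent=F
Step 4 (left): focus=P path=0/0 depth=2 children=[] left=[] right=['H', 'E', 'C'] parent=F
Step 5 (up): focus=F path=0 depth=1 children=['P', 'H', 'E', 'C'] left=[] right=['D'] parent=R
Step 6 (right): focus=D path=1 depth=1 children=[] left=['F'] right=[] parent=R
Step 7 (up): focus=R path=root depth=0 children=['F', 'D'] (at root)
Step 8 (down 0): focus=F path=0 depth=1 children=['P', 'H', 'E', 'C'] left=[] right=['D'] parent=R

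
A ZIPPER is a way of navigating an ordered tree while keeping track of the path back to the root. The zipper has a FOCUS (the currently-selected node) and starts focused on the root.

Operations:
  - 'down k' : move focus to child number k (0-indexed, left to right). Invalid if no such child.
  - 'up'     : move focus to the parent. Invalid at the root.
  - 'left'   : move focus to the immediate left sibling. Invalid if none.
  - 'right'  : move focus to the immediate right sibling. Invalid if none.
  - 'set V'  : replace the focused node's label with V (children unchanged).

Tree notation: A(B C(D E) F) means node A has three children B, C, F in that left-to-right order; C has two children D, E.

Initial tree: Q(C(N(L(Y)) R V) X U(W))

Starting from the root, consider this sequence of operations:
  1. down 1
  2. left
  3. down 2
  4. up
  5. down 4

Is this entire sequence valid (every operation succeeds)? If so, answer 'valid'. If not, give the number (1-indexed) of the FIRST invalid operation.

Answer: 5

Derivation:
Step 1 (down 1): focus=X path=1 depth=1 children=[] left=['C'] right=['U'] parent=Q
Step 2 (left): focus=C path=0 depth=1 children=['N', 'R', 'V'] left=[] right=['X', 'U'] parent=Q
Step 3 (down 2): focus=V path=0/2 depth=2 children=[] left=['N', 'R'] right=[] parent=C
Step 4 (up): focus=C path=0 depth=1 children=['N', 'R', 'V'] left=[] right=['X', 'U'] parent=Q
Step 5 (down 4): INVALID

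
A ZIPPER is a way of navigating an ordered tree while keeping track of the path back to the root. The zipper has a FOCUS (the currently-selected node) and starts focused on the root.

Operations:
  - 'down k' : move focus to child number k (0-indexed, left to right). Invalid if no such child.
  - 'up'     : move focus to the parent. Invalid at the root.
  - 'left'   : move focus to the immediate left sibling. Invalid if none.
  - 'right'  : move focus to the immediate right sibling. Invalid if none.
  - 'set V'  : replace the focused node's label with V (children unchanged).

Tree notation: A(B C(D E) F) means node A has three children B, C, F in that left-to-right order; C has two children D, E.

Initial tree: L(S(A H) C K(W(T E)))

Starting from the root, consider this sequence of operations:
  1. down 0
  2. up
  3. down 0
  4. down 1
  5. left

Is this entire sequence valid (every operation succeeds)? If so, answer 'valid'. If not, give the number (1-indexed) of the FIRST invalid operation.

Answer: valid

Derivation:
Step 1 (down 0): focus=S path=0 depth=1 children=['A', 'H'] left=[] right=['C', 'K'] parent=L
Step 2 (up): focus=L path=root depth=0 children=['S', 'C', 'K'] (at root)
Step 3 (down 0): focus=S path=0 depth=1 children=['A', 'H'] left=[] right=['C', 'K'] parent=L
Step 4 (down 1): focus=H path=0/1 depth=2 children=[] left=['A'] right=[] parent=S
Step 5 (left): focus=A path=0/0 depth=2 children=[] left=[] right=['H'] parent=S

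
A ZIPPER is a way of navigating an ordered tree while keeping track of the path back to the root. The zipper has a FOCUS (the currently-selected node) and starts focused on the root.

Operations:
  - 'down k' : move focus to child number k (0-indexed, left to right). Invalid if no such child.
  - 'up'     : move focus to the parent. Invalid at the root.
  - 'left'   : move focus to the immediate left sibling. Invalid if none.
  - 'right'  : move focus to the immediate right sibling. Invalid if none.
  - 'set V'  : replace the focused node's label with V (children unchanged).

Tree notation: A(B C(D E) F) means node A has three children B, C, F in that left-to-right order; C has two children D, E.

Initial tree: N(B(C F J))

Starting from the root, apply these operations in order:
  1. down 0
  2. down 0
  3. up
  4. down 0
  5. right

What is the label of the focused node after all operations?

Step 1 (down 0): focus=B path=0 depth=1 children=['C', 'F', 'J'] left=[] right=[] parent=N
Step 2 (down 0): focus=C path=0/0 depth=2 children=[] left=[] right=['F', 'J'] parent=B
Step 3 (up): focus=B path=0 depth=1 children=['C', 'F', 'J'] left=[] right=[] parent=N
Step 4 (down 0): focus=C path=0/0 depth=2 children=[] left=[] right=['F', 'J'] parent=B
Step 5 (right): focus=F path=0/1 depth=2 children=[] left=['C'] right=['J'] parent=B

Answer: F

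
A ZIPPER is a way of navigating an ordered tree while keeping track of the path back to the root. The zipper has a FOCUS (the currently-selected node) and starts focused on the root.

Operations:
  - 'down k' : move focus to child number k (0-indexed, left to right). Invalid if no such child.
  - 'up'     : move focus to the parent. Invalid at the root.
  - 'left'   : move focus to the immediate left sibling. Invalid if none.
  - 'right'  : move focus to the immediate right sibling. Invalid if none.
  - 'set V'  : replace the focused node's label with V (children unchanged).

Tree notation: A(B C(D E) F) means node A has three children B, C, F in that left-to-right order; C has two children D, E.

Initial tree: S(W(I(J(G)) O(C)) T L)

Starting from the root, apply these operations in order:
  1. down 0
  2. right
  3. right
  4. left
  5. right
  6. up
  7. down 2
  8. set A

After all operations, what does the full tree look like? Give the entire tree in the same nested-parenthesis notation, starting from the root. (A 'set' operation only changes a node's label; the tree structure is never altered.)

Step 1 (down 0): focus=W path=0 depth=1 children=['I', 'O'] left=[] right=['T', 'L'] parent=S
Step 2 (right): focus=T path=1 depth=1 children=[] left=['W'] right=['L'] parent=S
Step 3 (right): focus=L path=2 depth=1 children=[] left=['W', 'T'] right=[] parent=S
Step 4 (left): focus=T path=1 depth=1 children=[] left=['W'] right=['L'] parent=S
Step 5 (right): focus=L path=2 depth=1 children=[] left=['W', 'T'] right=[] parent=S
Step 6 (up): focus=S path=root depth=0 children=['W', 'T', 'L'] (at root)
Step 7 (down 2): focus=L path=2 depth=1 children=[] left=['W', 'T'] right=[] parent=S
Step 8 (set A): focus=A path=2 depth=1 children=[] left=['W', 'T'] right=[] parent=S

Answer: S(W(I(J(G)) O(C)) T A)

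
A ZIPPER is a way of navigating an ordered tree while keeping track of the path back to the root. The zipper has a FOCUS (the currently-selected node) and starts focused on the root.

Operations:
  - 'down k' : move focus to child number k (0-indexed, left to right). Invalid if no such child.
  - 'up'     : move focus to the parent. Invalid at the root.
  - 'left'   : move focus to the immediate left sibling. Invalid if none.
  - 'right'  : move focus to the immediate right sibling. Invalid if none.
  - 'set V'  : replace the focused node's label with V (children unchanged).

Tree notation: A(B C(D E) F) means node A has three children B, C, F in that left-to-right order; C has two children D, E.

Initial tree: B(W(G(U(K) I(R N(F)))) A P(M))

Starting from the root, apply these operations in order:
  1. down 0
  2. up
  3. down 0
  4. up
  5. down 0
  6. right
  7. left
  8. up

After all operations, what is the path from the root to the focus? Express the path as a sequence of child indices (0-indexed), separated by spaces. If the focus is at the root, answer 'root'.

Answer: root

Derivation:
Step 1 (down 0): focus=W path=0 depth=1 children=['G'] left=[] right=['A', 'P'] parent=B
Step 2 (up): focus=B path=root depth=0 children=['W', 'A', 'P'] (at root)
Step 3 (down 0): focus=W path=0 depth=1 children=['G'] left=[] right=['A', 'P'] parent=B
Step 4 (up): focus=B path=root depth=0 children=['W', 'A', 'P'] (at root)
Step 5 (down 0): focus=W path=0 depth=1 children=['G'] left=[] right=['A', 'P'] parent=B
Step 6 (right): focus=A path=1 depth=1 children=[] left=['W'] right=['P'] parent=B
Step 7 (left): focus=W path=0 depth=1 children=['G'] left=[] right=['A', 'P'] parent=B
Step 8 (up): focus=B path=root depth=0 children=['W', 'A', 'P'] (at root)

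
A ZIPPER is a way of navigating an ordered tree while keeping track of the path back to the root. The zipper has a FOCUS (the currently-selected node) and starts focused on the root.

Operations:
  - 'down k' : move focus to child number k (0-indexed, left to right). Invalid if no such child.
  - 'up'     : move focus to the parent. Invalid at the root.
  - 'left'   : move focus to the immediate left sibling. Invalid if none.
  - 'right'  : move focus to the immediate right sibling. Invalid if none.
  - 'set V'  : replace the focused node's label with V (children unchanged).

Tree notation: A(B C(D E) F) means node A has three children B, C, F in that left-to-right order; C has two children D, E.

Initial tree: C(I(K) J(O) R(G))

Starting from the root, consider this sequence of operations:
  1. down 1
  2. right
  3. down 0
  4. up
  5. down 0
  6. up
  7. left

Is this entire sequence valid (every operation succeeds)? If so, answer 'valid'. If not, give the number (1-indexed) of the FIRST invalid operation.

Answer: valid

Derivation:
Step 1 (down 1): focus=J path=1 depth=1 children=['O'] left=['I'] right=['R'] parent=C
Step 2 (right): focus=R path=2 depth=1 children=['G'] left=['I', 'J'] right=[] parent=C
Step 3 (down 0): focus=G path=2/0 depth=2 children=[] left=[] right=[] parent=R
Step 4 (up): focus=R path=2 depth=1 children=['G'] left=['I', 'J'] right=[] parent=C
Step 5 (down 0): focus=G path=2/0 depth=2 children=[] left=[] right=[] parent=R
Step 6 (up): focus=R path=2 depth=1 children=['G'] left=['I', 'J'] right=[] parent=C
Step 7 (left): focus=J path=1 depth=1 children=['O'] left=['I'] right=['R'] parent=C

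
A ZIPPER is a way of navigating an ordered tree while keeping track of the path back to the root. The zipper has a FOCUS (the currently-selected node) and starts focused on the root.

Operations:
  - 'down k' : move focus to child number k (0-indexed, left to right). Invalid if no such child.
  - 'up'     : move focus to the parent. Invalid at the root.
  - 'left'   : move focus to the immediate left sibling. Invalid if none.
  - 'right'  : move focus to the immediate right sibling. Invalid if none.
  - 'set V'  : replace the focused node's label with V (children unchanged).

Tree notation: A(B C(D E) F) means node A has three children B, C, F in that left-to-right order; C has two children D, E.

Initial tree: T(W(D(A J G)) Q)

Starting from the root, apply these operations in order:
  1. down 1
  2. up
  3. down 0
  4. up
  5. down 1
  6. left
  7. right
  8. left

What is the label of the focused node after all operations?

Step 1 (down 1): focus=Q path=1 depth=1 children=[] left=['W'] right=[] parent=T
Step 2 (up): focus=T path=root depth=0 children=['W', 'Q'] (at root)
Step 3 (down 0): focus=W path=0 depth=1 children=['D'] left=[] right=['Q'] parent=T
Step 4 (up): focus=T path=root depth=0 children=['W', 'Q'] (at root)
Step 5 (down 1): focus=Q path=1 depth=1 children=[] left=['W'] right=[] parent=T
Step 6 (left): focus=W path=0 depth=1 children=['D'] left=[] right=['Q'] parent=T
Step 7 (right): focus=Q path=1 depth=1 children=[] left=['W'] right=[] parent=T
Step 8 (left): focus=W path=0 depth=1 children=['D'] left=[] right=['Q'] parent=T

Answer: W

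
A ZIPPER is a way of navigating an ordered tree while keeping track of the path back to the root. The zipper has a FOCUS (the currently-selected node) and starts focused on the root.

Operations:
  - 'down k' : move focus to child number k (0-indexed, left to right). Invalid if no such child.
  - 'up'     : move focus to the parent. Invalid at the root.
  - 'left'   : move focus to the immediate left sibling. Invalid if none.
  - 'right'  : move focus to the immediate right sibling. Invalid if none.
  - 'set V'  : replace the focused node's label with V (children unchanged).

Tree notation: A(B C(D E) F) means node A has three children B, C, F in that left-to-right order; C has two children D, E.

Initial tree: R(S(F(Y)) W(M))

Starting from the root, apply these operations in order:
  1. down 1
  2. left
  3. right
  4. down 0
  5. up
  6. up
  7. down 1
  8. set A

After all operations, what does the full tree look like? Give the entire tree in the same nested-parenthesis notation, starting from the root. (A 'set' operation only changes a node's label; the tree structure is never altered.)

Step 1 (down 1): focus=W path=1 depth=1 children=['M'] left=['S'] right=[] parent=R
Step 2 (left): focus=S path=0 depth=1 children=['F'] left=[] right=['W'] parent=R
Step 3 (right): focus=W path=1 depth=1 children=['M'] left=['S'] right=[] parent=R
Step 4 (down 0): focus=M path=1/0 depth=2 children=[] left=[] right=[] parent=W
Step 5 (up): focus=W path=1 depth=1 children=['M'] left=['S'] right=[] parent=R
Step 6 (up): focus=R path=root depth=0 children=['S', 'W'] (at root)
Step 7 (down 1): focus=W path=1 depth=1 children=['M'] left=['S'] right=[] parent=R
Step 8 (set A): focus=A path=1 depth=1 children=['M'] left=['S'] right=[] parent=R

Answer: R(S(F(Y)) A(M))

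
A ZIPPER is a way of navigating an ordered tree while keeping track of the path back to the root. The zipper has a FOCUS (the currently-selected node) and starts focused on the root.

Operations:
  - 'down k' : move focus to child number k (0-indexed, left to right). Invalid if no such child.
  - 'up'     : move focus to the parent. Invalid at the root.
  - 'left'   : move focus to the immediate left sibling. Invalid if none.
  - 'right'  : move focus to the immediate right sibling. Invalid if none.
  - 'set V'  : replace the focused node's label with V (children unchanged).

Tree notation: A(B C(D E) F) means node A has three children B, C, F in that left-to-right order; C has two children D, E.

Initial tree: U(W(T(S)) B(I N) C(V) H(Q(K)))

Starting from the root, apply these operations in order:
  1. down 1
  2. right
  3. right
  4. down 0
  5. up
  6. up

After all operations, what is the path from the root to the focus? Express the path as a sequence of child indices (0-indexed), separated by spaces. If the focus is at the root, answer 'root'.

Answer: root

Derivation:
Step 1 (down 1): focus=B path=1 depth=1 children=['I', 'N'] left=['W'] right=['C', 'H'] parent=U
Step 2 (right): focus=C path=2 depth=1 children=['V'] left=['W', 'B'] right=['H'] parent=U
Step 3 (right): focus=H path=3 depth=1 children=['Q'] left=['W', 'B', 'C'] right=[] parent=U
Step 4 (down 0): focus=Q path=3/0 depth=2 children=['K'] left=[] right=[] parent=H
Step 5 (up): focus=H path=3 depth=1 children=['Q'] left=['W', 'B', 'C'] right=[] parent=U
Step 6 (up): focus=U path=root depth=0 children=['W', 'B', 'C', 'H'] (at root)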